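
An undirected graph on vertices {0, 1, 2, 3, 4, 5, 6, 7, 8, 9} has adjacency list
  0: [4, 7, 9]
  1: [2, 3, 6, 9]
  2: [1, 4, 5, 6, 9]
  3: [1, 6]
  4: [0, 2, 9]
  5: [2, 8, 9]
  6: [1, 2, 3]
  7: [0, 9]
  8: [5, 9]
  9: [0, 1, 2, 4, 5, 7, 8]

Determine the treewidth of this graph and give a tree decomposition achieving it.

Treewidth 2.
Bags: B1 = {1, 2, 9}  B2 = {2, 4, 9}  B3 = {1, 2, 6}  B4 = {1, 3, 6}  B5 = {2, 5, 9}  B6 = {0, 4, 9}  B7 = {5, 8, 9}  B8 = {0, 7, 9}
Tree: B1–B2, B1–B3, B3–B4, B2–B5, B2–B6, B5–B7, B6–B8

Each bag holds 3 vertices, so the decomposition has width 2, which upper-bounds the treewidth. Conversely, {0, 4, 9} is a clique of size 3, and the vertices of any clique must share a bag in every tree decomposition; so some bag has ≥ 3 vertices and tw(G) ≥ 2. Therefore the treewidth is 2.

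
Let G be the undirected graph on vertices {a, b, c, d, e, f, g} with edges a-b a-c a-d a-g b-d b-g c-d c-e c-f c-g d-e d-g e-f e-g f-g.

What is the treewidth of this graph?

3

A width-3 tree decomposition is:
Bags: B1 = {c, d, e, g}  B2 = {c, e, f, g}  B3 = {a, c, d, g}  B4 = {a, b, d, g}
Tree: B1–B2, B1–B3, B3–B4
Every bag has size at most 4, so the width is 4 − 1 = 3 and tw(G) ≤ 3. Conversely, {c, d, e, g} is a clique of size 4, and the vertices of any clique must share a bag in every tree decomposition; so some bag has ≥ 4 vertices and tw(G) ≥ 3. Combining the bounds, tw(G) = 3.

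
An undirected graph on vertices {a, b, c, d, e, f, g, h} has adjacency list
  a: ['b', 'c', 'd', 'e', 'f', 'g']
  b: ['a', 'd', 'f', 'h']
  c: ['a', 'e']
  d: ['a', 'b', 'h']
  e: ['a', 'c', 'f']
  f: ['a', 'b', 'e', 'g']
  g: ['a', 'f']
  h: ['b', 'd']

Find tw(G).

A width-2 tree decomposition is:
Bags: B1 = {a, b, f}  B2 = {a, f, g}  B3 = {a, e, f}  B4 = {a, b, d}  B5 = {a, c, e}  B6 = {b, d, h}
Tree: B1–B2, B1–B3, B1–B4, B3–B5, B4–B6
Every bag has size at most 3, so the width is 3 − 1 = 2 and tw(G) ≤ 2. Conversely, {b, d, h} is a clique of size 3, and the vertices of any clique must share a bag in every tree decomposition; so some bag has ≥ 3 vertices and tw(G) ≥ 2. Hence tw(G) = 2 exactly.

2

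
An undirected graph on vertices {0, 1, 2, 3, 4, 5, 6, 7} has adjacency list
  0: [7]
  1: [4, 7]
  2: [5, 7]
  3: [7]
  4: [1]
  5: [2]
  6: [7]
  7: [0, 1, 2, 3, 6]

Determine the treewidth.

1

A width-1 tree decomposition is:
Bags: B1 = {2, 7}  B2 = {3, 7}  B3 = {1, 7}  B4 = {6, 7}  B5 = {0, 7}  B6 = {2, 5}  B7 = {1, 4}
Tree: B1–B2, B1–B3, B3–B4, B1–B5, B1–B6, B3–B7
Each bag holds 2 vertices, so the decomposition has width 1, which upper-bounds the treewidth. Since G has at least one edge (e.g. 7–2), it is not an edgeless graph, so tw(G) ≥ 1. Combining the bounds, tw(G) = 1.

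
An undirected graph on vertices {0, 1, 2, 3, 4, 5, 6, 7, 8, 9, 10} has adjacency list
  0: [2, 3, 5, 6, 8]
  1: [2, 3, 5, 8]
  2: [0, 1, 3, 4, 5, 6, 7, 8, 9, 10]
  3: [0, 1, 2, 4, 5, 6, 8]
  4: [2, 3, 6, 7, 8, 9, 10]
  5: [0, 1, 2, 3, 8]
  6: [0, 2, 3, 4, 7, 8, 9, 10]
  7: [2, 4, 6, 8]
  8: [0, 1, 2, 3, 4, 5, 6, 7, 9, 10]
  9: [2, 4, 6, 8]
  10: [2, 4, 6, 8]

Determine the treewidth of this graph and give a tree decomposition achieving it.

The largest bag has 5 vertices, giving width 4; this decomposition certifies tw(G) ≤ 4. Conversely, {1, 2, 3, 5, 8} is a clique of size 5, and the vertices of any clique must share a bag in every tree decomposition; so some bag has ≥ 5 vertices and tw(G) ≥ 4. Combining the bounds, tw(G) = 4.

Treewidth 4.
One such decomposition:
Bags: B1 = {0, 2, 3, 6, 8}  B2 = {0, 2, 3, 5, 8}  B3 = {1, 2, 3, 5, 8}  B4 = {2, 3, 4, 6, 8}  B5 = {2, 4, 6, 8, 9}  B6 = {2, 4, 6, 8, 10}  B7 = {2, 4, 6, 7, 8}
Tree: B1–B2, B2–B3, B1–B4, B4–B5, B5–B6, B6–B7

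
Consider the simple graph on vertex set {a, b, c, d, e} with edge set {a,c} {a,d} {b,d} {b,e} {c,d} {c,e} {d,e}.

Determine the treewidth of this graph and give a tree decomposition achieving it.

The largest bag has 3 vertices, giving width 2; this decomposition certifies tw(G) ≤ 2. Conversely, {c, d, e} is a clique of size 3, and the vertices of any clique must share a bag in every tree decomposition; so some bag has ≥ 3 vertices and tw(G) ≥ 2. Hence tw(G) = 2 exactly.

Treewidth 2.
One such decomposition:
Bags: B1 = {b, d, e}  B2 = {c, d, e}  B3 = {a, c, d}
Tree: B1–B2, B2–B3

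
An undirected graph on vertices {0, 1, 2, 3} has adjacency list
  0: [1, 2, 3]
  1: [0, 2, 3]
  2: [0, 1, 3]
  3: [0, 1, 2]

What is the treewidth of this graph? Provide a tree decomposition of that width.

Treewidth 3.
One optimal decomposition is:
Bags: B1 = {0, 1, 2, 3}
Tree: (single bag)

With just one bag of size 4, the width is 4 − 1 = 3, so tw(G) ≤ 3. On the other hand G contains the 4-clique {0, 1, 2, 3}. A clique must lie in a single bag of any decomposition, so no decomposition can have width below 3. Combining the bounds, tw(G) = 3.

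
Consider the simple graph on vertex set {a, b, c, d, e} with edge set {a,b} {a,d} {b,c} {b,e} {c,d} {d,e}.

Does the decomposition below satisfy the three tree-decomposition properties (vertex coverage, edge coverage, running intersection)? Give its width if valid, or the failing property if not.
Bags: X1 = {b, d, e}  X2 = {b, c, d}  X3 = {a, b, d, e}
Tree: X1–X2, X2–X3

No — bags containing vertex e are not connected in the tree.

A tree decomposition must satisfy three properties: every vertex lies in some bag; for every edge, both endpoints lie together in some bag; and for every vertex, the bags containing it form a connected subtree. Here bags containing vertex e are not connected in the tree, so the decomposition is invalid.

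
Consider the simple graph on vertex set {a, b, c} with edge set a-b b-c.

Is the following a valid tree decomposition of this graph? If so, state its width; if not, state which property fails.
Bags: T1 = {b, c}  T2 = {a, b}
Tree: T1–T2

Yes; width 1.

Vertex coverage: the bags together contain {a, b, c}, the full vertex set. Edge coverage: each edge of G has both endpoints in at least one bag. Running intersection: for every vertex, the bags containing it form a connected subtree. All three properties hold, so this is a valid tree decomposition of width max|bag| − 1 = 1, and hence tw(G) ≤ 1.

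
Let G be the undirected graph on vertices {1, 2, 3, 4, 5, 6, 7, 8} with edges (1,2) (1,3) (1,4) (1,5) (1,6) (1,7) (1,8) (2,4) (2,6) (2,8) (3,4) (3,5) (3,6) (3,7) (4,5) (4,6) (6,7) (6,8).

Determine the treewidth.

A width-3 tree decomposition is:
Bags: B1 = {1, 2, 6, 8}  B2 = {1, 2, 4, 6}  B3 = {1, 3, 4, 6}  B4 = {1, 3, 4, 5}  B5 = {1, 3, 6, 7}
Tree: B1–B2, B2–B3, B3–B4, B3–B5
Each bag holds 4 vertices, so the decomposition has width 3, which upper-bounds the treewidth. Conversely, {1, 3, 4, 5} is a clique of size 4, and the vertices of any clique must share a bag in every tree decomposition; so some bag has ≥ 4 vertices and tw(G) ≥ 3. The upper and lower bounds meet at 3, so that is the treewidth.

3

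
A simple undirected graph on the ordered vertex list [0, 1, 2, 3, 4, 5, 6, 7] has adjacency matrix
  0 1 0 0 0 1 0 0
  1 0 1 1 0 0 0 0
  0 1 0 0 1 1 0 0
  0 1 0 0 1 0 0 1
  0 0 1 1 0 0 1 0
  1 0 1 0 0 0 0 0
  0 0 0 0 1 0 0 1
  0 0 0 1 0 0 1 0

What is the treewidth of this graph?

2

A width-2 tree decomposition is:
Bags: B1 = {0, 1, 5}  B2 = {1, 2, 5}  B3 = {1, 2, 3}  B4 = {2, 3, 4}  B5 = {3, 4, 7}  B6 = {4, 6, 7}
Tree: B1–B2, B2–B3, B3–B4, B4–B5, B5–B6
The largest bag has 3 vertices, giving width 2; this decomposition certifies tw(G) ≤ 2. The edges 0–5–2–1–0 form a cycle, so G is not a tree and its treewidth is at least 2. Hence tw(G) = 2 exactly.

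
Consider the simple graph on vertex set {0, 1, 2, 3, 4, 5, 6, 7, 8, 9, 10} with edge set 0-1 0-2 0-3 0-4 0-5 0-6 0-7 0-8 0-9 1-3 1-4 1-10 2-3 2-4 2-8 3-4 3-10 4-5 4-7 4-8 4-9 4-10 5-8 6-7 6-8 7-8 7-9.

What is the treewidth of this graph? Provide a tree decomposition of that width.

Every bag has size at most 4, so the width is 4 − 1 = 3 and tw(G) ≤ 3. Conversely, {0, 2, 4, 8} is a clique of size 4, and the vertices of any clique must share a bag in every tree decomposition; so some bag has ≥ 4 vertices and tw(G) ≥ 3. Combining the bounds, tw(G) = 3.

Treewidth 3.
One such decomposition:
Bags: B1 = {0, 2, 4, 8}  B2 = {0, 4, 5, 8}  B3 = {0, 2, 3, 4}  B4 = {0, 4, 7, 8}  B5 = {0, 1, 3, 4}  B6 = {0, 6, 7, 8}  B7 = {0, 4, 7, 9}  B8 = {1, 3, 4, 10}
Tree: B1–B2, B1–B3, B1–B4, B3–B5, B4–B6, B4–B7, B5–B8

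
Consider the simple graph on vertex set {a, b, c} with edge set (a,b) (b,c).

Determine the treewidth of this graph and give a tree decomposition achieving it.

Treewidth 1.
One optimal decomposition is:
Bags: B1 = {b, c}  B2 = {a, b}
Tree: B1–B2

Every bag has size at most 2, so the width is 2 − 1 = 1 and tw(G) ≤ 1. Any graph with an edge has treewidth ≥ 1, and G has the edge c–b. Therefore the treewidth is 1.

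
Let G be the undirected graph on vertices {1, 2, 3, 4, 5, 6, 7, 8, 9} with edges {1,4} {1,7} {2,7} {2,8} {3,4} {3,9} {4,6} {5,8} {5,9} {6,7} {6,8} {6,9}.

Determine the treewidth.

3

A width-3 tree decomposition is:
Bags: B1 = {1, 3, 4, 7}  B2 = {3, 4, 6, 7}  B3 = {3, 6, 7, 9}  B4 = {2, 6, 7, 9}  B5 = {2, 6, 8, 9}  B6 = {2, 5, 8, 9}
Tree: B1–B2, B2–B3, B3–B4, B4–B5, B5–B6
Every bag has size at most 4, so the width is 4 − 1 = 3 and tw(G) ≤ 3. For the lower bound: the 4 vertex sets {1,3,4}, {7}, {6}, {2,5,8,9} are disjoint, each induces a connected subgraph, and every pair is joined by at least one edge of G. Contracting each set to a single vertex therefore yields K_{4} as a minor, and since treewidth is minor-monotone, tw(G) ≥ tw(K_{4}) = 3. Combining the bounds, tw(G) = 3.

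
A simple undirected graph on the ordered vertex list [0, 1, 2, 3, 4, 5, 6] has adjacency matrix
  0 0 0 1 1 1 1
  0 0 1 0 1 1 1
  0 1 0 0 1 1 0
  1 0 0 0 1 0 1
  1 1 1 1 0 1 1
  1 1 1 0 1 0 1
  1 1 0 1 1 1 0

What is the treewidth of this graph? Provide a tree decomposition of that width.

Treewidth 3.
One such decomposition:
Bags: B1 = {0, 3, 4, 6}  B2 = {0, 4, 5, 6}  B3 = {1, 4, 5, 6}  B4 = {1, 2, 4, 5}
Tree: B1–B2, B2–B3, B3–B4

The largest bag has 4 vertices, giving width 3; this decomposition certifies tw(G) ≤ 3. On the other hand G contains the 4-clique {0, 3, 4, 6}. A clique must lie in a single bag of any decomposition, so no decomposition can have width below 3. The upper and lower bounds meet at 3, so that is the treewidth.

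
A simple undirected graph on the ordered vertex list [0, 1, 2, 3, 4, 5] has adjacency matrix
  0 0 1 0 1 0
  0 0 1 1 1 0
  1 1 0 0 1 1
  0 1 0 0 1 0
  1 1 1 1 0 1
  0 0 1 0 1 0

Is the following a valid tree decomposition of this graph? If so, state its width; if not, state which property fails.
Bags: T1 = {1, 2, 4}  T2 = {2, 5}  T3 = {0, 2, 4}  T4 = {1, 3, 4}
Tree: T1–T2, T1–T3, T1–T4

No — edge (4,5) lies in no bag.

A tree decomposition must satisfy three properties: every vertex lies in some bag; for every edge, both endpoints lie together in some bag; and for every vertex, the bags containing it form a connected subtree. Here edge (4,5) lies in no bag, so the decomposition is invalid.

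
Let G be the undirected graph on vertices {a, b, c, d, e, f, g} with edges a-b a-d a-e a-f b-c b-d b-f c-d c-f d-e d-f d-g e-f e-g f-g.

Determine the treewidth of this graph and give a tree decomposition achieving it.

Treewidth 3.
One such decomposition:
Bags: B1 = {a, b, d, f}  B2 = {b, c, d, f}  B3 = {a, d, e, f}  B4 = {d, e, f, g}
Tree: B1–B2, B1–B3, B3–B4

The largest bag has 4 vertices, giving width 3; this decomposition certifies tw(G) ≤ 3. Conversely, {d, e, f, g} is a clique of size 4, and the vertices of any clique must share a bag in every tree decomposition; so some bag has ≥ 4 vertices and tw(G) ≥ 3. Hence tw(G) = 3 exactly.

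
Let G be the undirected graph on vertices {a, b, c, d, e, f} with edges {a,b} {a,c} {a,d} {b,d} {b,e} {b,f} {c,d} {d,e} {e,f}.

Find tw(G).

A width-2 tree decomposition is:
Bags: B1 = {b, e, f}  B2 = {b, d, e}  B3 = {a, b, d}  B4 = {a, c, d}
Tree: B1–B2, B2–B3, B3–B4
The largest bag has 3 vertices, giving width 2; this decomposition certifies tw(G) ≤ 2. On the other hand G contains the 3-clique {b, d, e}. A clique must lie in a single bag of any decomposition, so no decomposition can have width below 2. Combining the bounds, tw(G) = 2.

2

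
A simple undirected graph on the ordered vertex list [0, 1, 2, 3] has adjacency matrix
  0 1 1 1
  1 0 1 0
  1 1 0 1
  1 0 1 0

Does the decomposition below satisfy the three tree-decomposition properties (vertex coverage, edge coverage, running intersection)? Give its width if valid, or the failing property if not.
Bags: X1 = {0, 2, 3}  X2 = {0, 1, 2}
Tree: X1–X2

Yes; width 2.

Vertex coverage: the bags together contain {0, 1, 2, 3}, the full vertex set. Edge coverage: each edge of G has both endpoints in at least one bag. Running intersection: for every vertex, the bags containing it form a connected subtree. All three properties hold, so this is a valid tree decomposition of width max|bag| − 1 = 2, and hence tw(G) ≤ 2.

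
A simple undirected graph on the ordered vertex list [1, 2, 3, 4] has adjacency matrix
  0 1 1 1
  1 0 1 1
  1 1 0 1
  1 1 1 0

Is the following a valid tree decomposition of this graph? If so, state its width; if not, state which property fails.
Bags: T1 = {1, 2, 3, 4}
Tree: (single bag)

Checking the three conditions: (i) the bags cover all of {1, 2, 3, 4}; (ii) for each edge, some bag contains both endpoints; (iii) the bags containing any fixed vertex form a subtree. All hold, so the decomposition is valid with width 4 − 1 = 3.

Yes; width 3.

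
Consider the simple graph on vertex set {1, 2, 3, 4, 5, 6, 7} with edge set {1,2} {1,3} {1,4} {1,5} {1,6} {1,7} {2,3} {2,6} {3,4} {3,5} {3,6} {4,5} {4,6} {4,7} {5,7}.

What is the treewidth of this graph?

3

A width-3 tree decomposition is:
Bags: B1 = {1, 3, 4, 6}  B2 = {1, 3, 4, 5}  B3 = {1, 4, 5, 7}  B4 = {1, 2, 3, 6}
Tree: B1–B2, B2–B3, B1–B4
Each bag holds 4 vertices, so the decomposition has width 3, which upper-bounds the treewidth. On the other hand G contains the 4-clique {1, 2, 3, 6}. A clique must lie in a single bag of any decomposition, so no decomposition can have width below 3. Combining the bounds, tw(G) = 3.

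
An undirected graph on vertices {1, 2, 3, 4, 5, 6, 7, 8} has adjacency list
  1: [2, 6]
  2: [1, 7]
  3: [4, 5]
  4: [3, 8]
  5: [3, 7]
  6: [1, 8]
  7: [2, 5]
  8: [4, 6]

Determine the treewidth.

2

A width-2 tree decomposition is:
Bags: B1 = {3, 4, 5}  B2 = {4, 5, 8}  B3 = {5, 6, 8}  B4 = {1, 5, 6}  B5 = {1, 2, 5}  B6 = {2, 5, 7}
Tree: B1–B2, B2–B3, B3–B4, B4–B5, B5–B6
Every bag has size at most 3, so the width is 3 − 1 = 2 and tw(G) ≤ 2. The edges 5–3–4–8–6–1–2–7–5 form a cycle, so G is not a tree and its treewidth is at least 2. Hence tw(G) = 2 exactly.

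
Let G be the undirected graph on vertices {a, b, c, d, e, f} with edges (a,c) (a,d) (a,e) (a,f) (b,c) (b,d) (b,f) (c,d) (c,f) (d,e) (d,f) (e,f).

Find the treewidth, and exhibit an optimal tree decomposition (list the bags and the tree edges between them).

Treewidth 3.
One optimal decomposition is:
Bags: B1 = {a, d, e, f}  B2 = {a, c, d, f}  B3 = {b, c, d, f}
Tree: B1–B2, B2–B3

Each bag holds 4 vertices, so the decomposition has width 3, which upper-bounds the treewidth. For the lower bound, the 4 vertices {a, d, e, f} are pairwise adjacent, and any tree decomposition puts a clique entirely inside one bag — forcing width ≥ 3. Hence tw(G) = 3 exactly.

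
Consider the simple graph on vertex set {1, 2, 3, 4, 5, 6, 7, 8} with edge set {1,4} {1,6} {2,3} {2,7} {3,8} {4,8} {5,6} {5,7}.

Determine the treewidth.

A width-2 tree decomposition is:
Bags: B1 = {3, 4, 8}  B2 = {1, 3, 4}  B3 = {1, 3, 6}  B4 = {3, 5, 6}  B5 = {3, 5, 7}  B6 = {2, 3, 7}
Tree: B1–B2, B2–B3, B3–B4, B4–B5, B5–B6
Every bag has size at most 3, so the width is 3 − 1 = 2 and tw(G) ≤ 2. The edges 3–8–4–1–6–5–7–2–3 form a cycle, so G is not a tree and its treewidth is at least 2. Combining the bounds, tw(G) = 2.

2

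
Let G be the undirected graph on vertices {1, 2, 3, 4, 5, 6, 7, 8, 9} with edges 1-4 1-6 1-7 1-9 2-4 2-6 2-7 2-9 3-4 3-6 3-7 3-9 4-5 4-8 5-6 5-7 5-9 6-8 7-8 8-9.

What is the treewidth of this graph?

4

A width-4 tree decomposition is:
Bags: B1 = {4, 6, 7, 8, 9}  B2 = {2, 4, 6, 7, 9}  B3 = {3, 4, 6, 7, 9}  B4 = {1, 4, 6, 7, 9}  B5 = {4, 5, 6, 7, 9}
Tree: B1–B2, B2–B3, B3–B4, B4–B5
The largest bag has 5 vertices, giving width 4; this decomposition certifies tw(G) ≤ 4. For the lower bound: the 5 vertex sets {8,9}, {2,6}, {3,7}, {4}, {1} are disjoint, each induces a connected subgraph, and every pair is joined by at least one edge of G. Contracting each set to a single vertex therefore yields K_{5} as a minor, and since treewidth is minor-monotone, tw(G) ≥ tw(K_{5}) = 4. Hence tw(G) = 4 exactly.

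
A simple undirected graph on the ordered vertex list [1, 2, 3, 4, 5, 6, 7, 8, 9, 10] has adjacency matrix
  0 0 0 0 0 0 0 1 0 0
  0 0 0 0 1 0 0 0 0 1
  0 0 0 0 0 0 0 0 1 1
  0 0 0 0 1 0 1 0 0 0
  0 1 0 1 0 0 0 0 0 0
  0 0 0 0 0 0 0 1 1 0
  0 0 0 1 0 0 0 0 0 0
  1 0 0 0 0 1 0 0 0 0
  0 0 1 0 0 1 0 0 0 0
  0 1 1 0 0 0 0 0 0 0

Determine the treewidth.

1

A width-1 tree decomposition is:
Bags: B1 = {1, 8}  B2 = {6, 8}  B3 = {6, 9}  B4 = {3, 9}  B5 = {3, 10}  B6 = {2, 10}  B7 = {2, 5}  B8 = {4, 5}  B9 = {4, 7}
Tree: B1–B2, B2–B3, B3–B4, B4–B5, B5–B6, B6–B7, B7–B8, B8–B9
The largest bag has 2 vertices, giving width 1; this decomposition certifies tw(G) ≤ 1. Any graph with an edge has treewidth ≥ 1, and G has the edge 1–8. Combining the bounds, tw(G) = 1.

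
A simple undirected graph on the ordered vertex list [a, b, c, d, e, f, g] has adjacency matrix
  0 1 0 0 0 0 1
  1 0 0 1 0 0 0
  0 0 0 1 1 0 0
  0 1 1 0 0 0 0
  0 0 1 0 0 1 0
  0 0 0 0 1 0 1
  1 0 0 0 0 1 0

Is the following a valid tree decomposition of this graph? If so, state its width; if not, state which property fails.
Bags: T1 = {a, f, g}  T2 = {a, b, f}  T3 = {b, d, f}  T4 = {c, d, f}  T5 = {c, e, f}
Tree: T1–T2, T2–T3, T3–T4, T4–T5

Yes; width 2.

Checking the three conditions: (i) the bags cover all of {a, b, c, d, e, f, g}; (ii) for each edge, some bag contains both endpoints; (iii) the bags containing any fixed vertex form a subtree. All hold, so the decomposition is valid with width 3 − 1 = 2.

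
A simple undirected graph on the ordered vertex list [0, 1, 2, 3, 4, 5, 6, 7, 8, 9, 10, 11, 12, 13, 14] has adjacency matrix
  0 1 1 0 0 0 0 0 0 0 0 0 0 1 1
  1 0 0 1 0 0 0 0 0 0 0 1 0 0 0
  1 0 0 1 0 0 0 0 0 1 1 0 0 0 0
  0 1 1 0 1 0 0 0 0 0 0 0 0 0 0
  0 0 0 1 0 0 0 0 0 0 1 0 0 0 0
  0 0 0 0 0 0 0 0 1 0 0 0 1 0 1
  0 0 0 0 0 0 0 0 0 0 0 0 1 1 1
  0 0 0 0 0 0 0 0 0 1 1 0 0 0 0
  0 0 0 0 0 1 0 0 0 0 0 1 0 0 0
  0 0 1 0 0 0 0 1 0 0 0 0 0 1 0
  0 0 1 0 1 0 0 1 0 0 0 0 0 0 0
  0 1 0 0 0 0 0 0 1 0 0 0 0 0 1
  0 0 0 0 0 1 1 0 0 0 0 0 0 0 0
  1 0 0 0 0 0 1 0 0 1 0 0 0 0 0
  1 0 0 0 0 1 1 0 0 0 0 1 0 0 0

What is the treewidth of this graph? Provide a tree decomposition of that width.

Every bag has size at most 4, so the width is 4 − 1 = 3 and tw(G) ≤ 3. For the lower bound: the 4 vertex sets {5,8,12}, {11}, {14}, {0,1,6,13} are disjoint, each induces a connected subgraph, and every pair is joined by at least one edge of G. Contracting each set to a single vertex therefore yields K_{4} as a minor, and since treewidth is minor-monotone, tw(G) ≥ tw(K_{4}) = 3. Therefore the treewidth is 3.

Treewidth 3.
Bags: B1 = {5, 8, 11, 12}  B2 = {5, 11, 12, 14}  B3 = {6, 11, 12, 14}  B4 = {1, 6, 11, 14}  B5 = {0, 1, 6, 14}  B6 = {0, 1, 6, 13}  B7 = {0, 1, 3, 13}  B8 = {0, 2, 3, 13}  B9 = {2, 3, 9, 13}  B10 = {2, 3, 4, 9}  B11 = {2, 4, 9, 10}  B12 = {4, 7, 9, 10}
Tree: B1–B2, B2–B3, B3–B4, B4–B5, B5–B6, B6–B7, B7–B8, B8–B9, B9–B10, B10–B11, B11–B12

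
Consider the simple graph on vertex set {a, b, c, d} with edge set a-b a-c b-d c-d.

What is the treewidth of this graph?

A width-2 tree decomposition is:
Bags: B1 = {a, b, c}  B2 = {b, c, d}
Tree: B1–B2
The largest bag has 3 vertices, giving width 2; this decomposition certifies tw(G) ≤ 2. The edges b–a–c–d–b form a cycle, so G is not a tree and its treewidth is at least 2. Hence tw(G) = 2 exactly.

2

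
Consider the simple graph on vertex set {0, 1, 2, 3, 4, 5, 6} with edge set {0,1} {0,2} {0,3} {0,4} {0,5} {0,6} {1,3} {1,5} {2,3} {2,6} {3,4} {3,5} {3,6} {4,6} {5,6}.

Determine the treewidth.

3

A width-3 tree decomposition is:
Bags: B1 = {0, 3, 5, 6}  B2 = {0, 1, 3, 5}  B3 = {0, 2, 3, 6}  B4 = {0, 3, 4, 6}
Tree: B1–B2, B1–B3, B3–B4
Each bag holds 4 vertices, so the decomposition has width 3, which upper-bounds the treewidth. On the other hand G contains the 4-clique {0, 1, 3, 5}. A clique must lie in a single bag of any decomposition, so no decomposition can have width below 3. Combining the bounds, tw(G) = 3.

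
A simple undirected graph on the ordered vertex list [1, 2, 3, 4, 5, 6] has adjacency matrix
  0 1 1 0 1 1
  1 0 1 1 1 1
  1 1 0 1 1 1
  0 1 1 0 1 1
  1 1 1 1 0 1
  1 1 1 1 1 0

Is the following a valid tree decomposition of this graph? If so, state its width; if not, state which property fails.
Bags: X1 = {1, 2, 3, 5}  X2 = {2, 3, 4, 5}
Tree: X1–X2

A tree decomposition must satisfy three properties: every vertex lies in some bag; for every edge, both endpoints lie together in some bag; and for every vertex, the bags containing it form a connected subtree. Here vertex 6 appears in no bag, so the decomposition is invalid.

No — vertex 6 appears in no bag.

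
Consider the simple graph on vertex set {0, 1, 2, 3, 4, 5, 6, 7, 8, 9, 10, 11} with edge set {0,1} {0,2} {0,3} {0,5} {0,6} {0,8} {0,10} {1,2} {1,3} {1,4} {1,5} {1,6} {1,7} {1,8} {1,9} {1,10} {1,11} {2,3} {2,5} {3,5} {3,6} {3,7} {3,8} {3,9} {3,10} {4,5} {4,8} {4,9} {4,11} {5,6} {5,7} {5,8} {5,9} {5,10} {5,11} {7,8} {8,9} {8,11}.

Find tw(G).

A width-4 tree decomposition is:
Bags: B1 = {1, 3, 5, 8, 9}  B2 = {1, 4, 5, 8, 9}  B3 = {0, 1, 3, 5, 8}  B4 = {1, 3, 5, 7, 8}  B5 = {1, 4, 5, 8, 11}  B6 = {0, 1, 3, 5, 6}  B7 = {0, 1, 2, 3, 5}  B8 = {0, 1, 3, 5, 10}
Tree: B1–B2, B1–B3, B1–B4, B2–B5, B3–B6, B3–B7, B3–B8
Each bag holds 5 vertices, so the decomposition has width 4, which upper-bounds the treewidth. For the lower bound, the 5 vertices {1, 4, 5, 8, 11} are pairwise adjacent, and any tree decomposition puts a clique entirely inside one bag — forcing width ≥ 4. The upper and lower bounds meet at 4, so that is the treewidth.

4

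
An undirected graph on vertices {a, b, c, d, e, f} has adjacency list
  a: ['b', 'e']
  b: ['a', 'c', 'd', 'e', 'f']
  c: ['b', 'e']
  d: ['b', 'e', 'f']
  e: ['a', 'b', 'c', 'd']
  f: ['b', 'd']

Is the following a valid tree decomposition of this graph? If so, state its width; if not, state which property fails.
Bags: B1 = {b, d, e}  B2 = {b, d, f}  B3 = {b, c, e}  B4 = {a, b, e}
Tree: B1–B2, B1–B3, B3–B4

Yes; width 2.

Vertex coverage: the bags together contain {a, b, c, d, e, f}, the full vertex set. Edge coverage: each edge of G has both endpoints in at least one bag. Running intersection: for every vertex, the bags containing it form a connected subtree. All three properties hold, so this is a valid tree decomposition of width max|bag| − 1 = 2, and hence tw(G) ≤ 2.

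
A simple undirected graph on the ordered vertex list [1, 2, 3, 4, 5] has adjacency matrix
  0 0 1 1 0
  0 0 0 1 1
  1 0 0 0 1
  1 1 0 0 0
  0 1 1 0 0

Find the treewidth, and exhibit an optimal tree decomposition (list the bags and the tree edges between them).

Each bag holds 3 vertices, so the decomposition has width 2, which upper-bounds the treewidth. Since 1–3–5–2–4–1 is a cycle in G, G is not acyclic. Forests are exactly the graphs of treewidth ≤ 1, so tw(G) ≥ 2. Therefore the treewidth is 2.

Treewidth 2.
One such decomposition:
Bags: B1 = {1, 3, 5}  B2 = {1, 2, 5}  B3 = {1, 2, 4}
Tree: B1–B2, B2–B3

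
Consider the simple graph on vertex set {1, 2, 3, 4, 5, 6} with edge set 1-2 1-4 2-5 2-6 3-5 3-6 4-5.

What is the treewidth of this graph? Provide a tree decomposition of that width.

Treewidth 2.
One such decomposition:
Bags: B1 = {1, 2, 4}  B2 = {2, 4, 5}  B3 = {2, 5, 6}  B4 = {3, 5, 6}
Tree: B1–B2, B2–B3, B3–B4

Each bag holds 3 vertices, so the decomposition has width 2, which upper-bounds the treewidth. For the lower bound, G contains the cycle 1–4–5–2–1, so G is not a forest; only forests have treewidth ≤ 1, hence tw(G) ≥ 2. Combining the bounds, tw(G) = 2.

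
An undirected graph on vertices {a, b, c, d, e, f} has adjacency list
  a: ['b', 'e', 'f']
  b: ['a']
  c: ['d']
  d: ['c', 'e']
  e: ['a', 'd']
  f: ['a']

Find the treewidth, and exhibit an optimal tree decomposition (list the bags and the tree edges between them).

Every bag has size at most 2, so the width is 2 − 1 = 1 and tw(G) ≤ 1. Since G has at least one edge (e.g. e–a), it is not an edgeless graph, so tw(G) ≥ 1. The upper and lower bounds meet at 1, so that is the treewidth.

Treewidth 1.
One optimal decomposition is:
Bags: B1 = {a, e}  B2 = {d, e}  B3 = {c, d}  B4 = {a, b}  B5 = {a, f}
Tree: B1–B2, B2–B3, B1–B4, B4–B5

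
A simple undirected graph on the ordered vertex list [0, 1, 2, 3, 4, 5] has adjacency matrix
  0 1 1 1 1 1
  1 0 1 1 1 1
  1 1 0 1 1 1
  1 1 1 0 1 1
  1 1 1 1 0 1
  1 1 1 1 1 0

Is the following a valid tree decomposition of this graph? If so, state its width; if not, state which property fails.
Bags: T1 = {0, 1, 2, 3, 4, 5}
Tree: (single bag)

Every vertex of G appears in some bag (union = {0, 1, 2, 3, 4, 5}); every edge is covered by a bag; and for each vertex v the set of bags containing v is connected in the bag tree. The decomposition is therefore valid. The largest bag has 6 vertices, so the width is 5.

Yes; width 5.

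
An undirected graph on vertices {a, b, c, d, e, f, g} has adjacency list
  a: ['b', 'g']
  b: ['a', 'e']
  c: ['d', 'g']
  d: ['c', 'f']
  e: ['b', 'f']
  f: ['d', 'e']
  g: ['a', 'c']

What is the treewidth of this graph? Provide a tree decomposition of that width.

Treewidth 2.
Bags: B1 = {c, d, g}  B2 = {d, f, g}  B3 = {e, f, g}  B4 = {b, e, g}  B5 = {a, b, g}
Tree: B1–B2, B2–B3, B3–B4, B4–B5

The largest bag has 3 vertices, giving width 2; this decomposition certifies tw(G) ≤ 2. For the lower bound, G contains the cycle g–c–d–f–e–b–a–g, so G is not a forest; only forests have treewidth ≤ 1, hence tw(G) ≥ 2. Therefore the treewidth is 2.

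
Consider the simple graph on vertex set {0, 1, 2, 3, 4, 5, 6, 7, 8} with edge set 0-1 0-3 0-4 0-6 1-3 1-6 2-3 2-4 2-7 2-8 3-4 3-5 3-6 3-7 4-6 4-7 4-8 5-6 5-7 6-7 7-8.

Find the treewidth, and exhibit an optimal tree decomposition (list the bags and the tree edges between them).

Treewidth 3.
One such decomposition:
Bags: B1 = {3, 4, 6, 7}  B2 = {2, 3, 4, 7}  B3 = {0, 3, 4, 6}  B4 = {3, 5, 6, 7}  B5 = {2, 4, 7, 8}  B6 = {0, 1, 3, 6}
Tree: B1–B2, B1–B3, B1–B4, B2–B5, B3–B6

The largest bag has 4 vertices, giving width 3; this decomposition certifies tw(G) ≤ 3. For the lower bound, the 4 vertices {2, 4, 7, 8} are pairwise adjacent, and any tree decomposition puts a clique entirely inside one bag — forcing width ≥ 3. Hence tw(G) = 3 exactly.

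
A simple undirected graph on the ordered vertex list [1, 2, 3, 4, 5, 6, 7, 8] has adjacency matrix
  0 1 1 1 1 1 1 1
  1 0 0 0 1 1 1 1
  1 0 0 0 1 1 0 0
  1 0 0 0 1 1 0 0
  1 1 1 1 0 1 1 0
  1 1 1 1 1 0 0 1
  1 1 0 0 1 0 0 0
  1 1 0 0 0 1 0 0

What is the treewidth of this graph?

A width-3 tree decomposition is:
Bags: B1 = {1, 2, 5, 7}  B2 = {1, 2, 5, 6}  B3 = {1, 3, 5, 6}  B4 = {1, 4, 5, 6}  B5 = {1, 2, 6, 8}
Tree: B1–B2, B2–B3, B2–B4, B2–B5
Every bag has size at most 4, so the width is 4 − 1 = 3 and tw(G) ≤ 3. For the lower bound, the 4 vertices {1, 2, 6, 8} are pairwise adjacent, and any tree decomposition puts a clique entirely inside one bag — forcing width ≥ 3. Combining the bounds, tw(G) = 3.

3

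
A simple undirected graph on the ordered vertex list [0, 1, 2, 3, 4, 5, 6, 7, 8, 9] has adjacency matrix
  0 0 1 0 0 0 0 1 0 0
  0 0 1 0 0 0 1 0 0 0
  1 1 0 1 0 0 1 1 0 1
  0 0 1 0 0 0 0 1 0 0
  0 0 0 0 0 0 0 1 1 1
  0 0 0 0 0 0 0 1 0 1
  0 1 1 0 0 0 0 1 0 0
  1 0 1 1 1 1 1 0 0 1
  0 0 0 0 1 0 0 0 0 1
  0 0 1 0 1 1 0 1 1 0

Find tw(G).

A width-2 tree decomposition is:
Bags: B1 = {2, 7, 9}  B2 = {4, 7, 9}  B3 = {4, 8, 9}  B4 = {0, 2, 7}  B5 = {2, 6, 7}  B6 = {2, 3, 7}  B7 = {1, 2, 6}  B8 = {5, 7, 9}
Tree: B1–B2, B2–B3, B1–B4, B4–B5, B5–B6, B5–B7, B1–B8
Every bag has size at most 3, so the width is 3 − 1 = 2 and tw(G) ≤ 2. On the other hand G contains the 3-clique {4, 8, 9}. A clique must lie in a single bag of any decomposition, so no decomposition can have width below 2. Hence tw(G) = 2 exactly.

2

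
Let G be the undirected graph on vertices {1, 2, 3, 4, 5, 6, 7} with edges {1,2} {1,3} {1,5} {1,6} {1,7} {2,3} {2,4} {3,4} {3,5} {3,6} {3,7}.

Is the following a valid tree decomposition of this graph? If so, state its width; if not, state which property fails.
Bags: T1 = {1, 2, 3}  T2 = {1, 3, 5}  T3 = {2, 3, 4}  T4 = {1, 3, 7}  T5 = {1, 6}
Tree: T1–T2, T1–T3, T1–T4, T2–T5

A tree decomposition must satisfy three properties: every vertex lies in some bag; for every edge, both endpoints lie together in some bag; and for every vertex, the bags containing it form a connected subtree. Here edge (3,6) lies in no bag, so the decomposition is invalid.

No — edge (3,6) lies in no bag.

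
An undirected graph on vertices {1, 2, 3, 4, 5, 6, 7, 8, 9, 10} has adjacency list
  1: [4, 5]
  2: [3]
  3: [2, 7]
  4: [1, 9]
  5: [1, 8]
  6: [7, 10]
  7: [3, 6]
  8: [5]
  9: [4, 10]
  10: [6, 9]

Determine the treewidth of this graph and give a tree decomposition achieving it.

Treewidth 1.
One such decomposition:
Bags: B1 = {5, 8}  B2 = {1, 5}  B3 = {1, 4}  B4 = {4, 9}  B5 = {9, 10}  B6 = {6, 10}  B7 = {6, 7}  B8 = {3, 7}  B9 = {2, 3}
Tree: B1–B2, B2–B3, B3–B4, B4–B5, B5–B6, B6–B7, B7–B8, B8–B9

The largest bag has 2 vertices, giving width 1; this decomposition certifies tw(G) ≤ 1. Since G has at least one edge (e.g. 8–5), it is not an edgeless graph, so tw(G) ≥ 1. The upper and lower bounds meet at 1, so that is the treewidth.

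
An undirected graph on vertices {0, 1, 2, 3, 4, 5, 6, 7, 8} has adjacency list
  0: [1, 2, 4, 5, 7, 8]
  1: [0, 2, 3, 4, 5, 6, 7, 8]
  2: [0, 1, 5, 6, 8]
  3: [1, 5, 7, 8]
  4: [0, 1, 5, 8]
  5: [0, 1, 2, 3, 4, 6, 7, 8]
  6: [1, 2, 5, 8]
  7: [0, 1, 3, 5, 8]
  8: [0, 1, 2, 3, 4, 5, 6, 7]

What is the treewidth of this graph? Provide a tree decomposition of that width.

Treewidth 4.
One such decomposition:
Bags: B1 = {0, 1, 2, 5, 8}  B2 = {0, 1, 4, 5, 8}  B3 = {0, 1, 5, 7, 8}  B4 = {1, 3, 5, 7, 8}  B5 = {1, 2, 5, 6, 8}
Tree: B1–B2, B2–B3, B3–B4, B1–B5

Every bag has size at most 5, so the width is 5 − 1 = 4 and tw(G) ≤ 4. For the lower bound, the 5 vertices {0, 1, 2, 5, 8} are pairwise adjacent, and any tree decomposition puts a clique entirely inside one bag — forcing width ≥ 4. The upper and lower bounds meet at 4, so that is the treewidth.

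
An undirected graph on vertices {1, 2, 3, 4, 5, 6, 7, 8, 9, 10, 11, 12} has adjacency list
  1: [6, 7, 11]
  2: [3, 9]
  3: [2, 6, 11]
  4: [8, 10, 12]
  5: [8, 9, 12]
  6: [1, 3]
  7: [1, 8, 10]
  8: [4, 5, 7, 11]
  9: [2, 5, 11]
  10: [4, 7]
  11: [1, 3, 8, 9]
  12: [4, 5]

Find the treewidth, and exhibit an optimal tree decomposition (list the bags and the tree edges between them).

Each bag holds 4 vertices, so the decomposition has width 3, which upper-bounds the treewidth. For the lower bound: the 4 vertex sets {2,3,6}, {1}, {11}, {5,7,8,9} are disjoint, each induces a connected subgraph, and every pair is joined by at least one edge of G. Contracting each set to a single vertex therefore yields K_{4} as a minor, and since treewidth is minor-monotone, tw(G) ≥ tw(K_{4}) = 3. Hence tw(G) = 3 exactly.

Treewidth 3.
Bags: B1 = {1, 2, 3, 6}  B2 = {1, 2, 3, 11}  B3 = {1, 2, 9, 11}  B4 = {1, 7, 9, 11}  B5 = {7, 8, 9, 11}  B6 = {5, 7, 8, 9}  B7 = {5, 7, 8, 10}  B8 = {4, 5, 8, 10}  B9 = {4, 5, 10, 12}
Tree: B1–B2, B2–B3, B3–B4, B4–B5, B5–B6, B6–B7, B7–B8, B8–B9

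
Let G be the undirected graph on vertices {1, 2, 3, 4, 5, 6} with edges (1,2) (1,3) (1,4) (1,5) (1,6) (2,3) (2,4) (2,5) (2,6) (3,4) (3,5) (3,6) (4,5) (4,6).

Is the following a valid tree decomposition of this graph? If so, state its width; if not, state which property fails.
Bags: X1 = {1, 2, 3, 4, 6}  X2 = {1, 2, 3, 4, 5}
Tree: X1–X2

Every vertex of G appears in some bag (union = {1, 2, 3, 4, 5, 6}); every edge is covered by a bag; and for each vertex v the set of bags containing v is connected in the bag tree. The decomposition is therefore valid. The largest bag has 5 vertices, so the width is 4.

Yes; width 4.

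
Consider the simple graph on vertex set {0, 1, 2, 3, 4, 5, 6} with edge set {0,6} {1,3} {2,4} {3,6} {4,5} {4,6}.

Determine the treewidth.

A width-1 tree decomposition is:
Bags: B1 = {3, 6}  B2 = {4, 6}  B3 = {4, 5}  B4 = {0, 6}  B5 = {1, 3}  B6 = {2, 4}
Tree: B1–B2, B2–B3, B1–B4, B1–B5, B3–B6
Each bag holds 2 vertices, so the decomposition has width 1, which upper-bounds the treewidth. Any graph with an edge has treewidth ≥ 1, and G has the edge 3–6. Combining the bounds, tw(G) = 1.

1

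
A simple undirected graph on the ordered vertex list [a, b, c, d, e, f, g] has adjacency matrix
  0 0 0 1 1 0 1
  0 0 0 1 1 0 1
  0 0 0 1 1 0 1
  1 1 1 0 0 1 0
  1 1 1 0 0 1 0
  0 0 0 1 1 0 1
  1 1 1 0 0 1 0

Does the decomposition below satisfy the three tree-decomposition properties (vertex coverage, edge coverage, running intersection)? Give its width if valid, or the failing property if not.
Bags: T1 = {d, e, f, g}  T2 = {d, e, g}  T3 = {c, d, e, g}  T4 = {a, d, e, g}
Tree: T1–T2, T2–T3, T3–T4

A tree decomposition must satisfy three properties: every vertex lies in some bag; for every edge, both endpoints lie together in some bag; and for every vertex, the bags containing it form a connected subtree. Here vertex b appears in no bag, so the decomposition is invalid.

No — vertex b appears in no bag.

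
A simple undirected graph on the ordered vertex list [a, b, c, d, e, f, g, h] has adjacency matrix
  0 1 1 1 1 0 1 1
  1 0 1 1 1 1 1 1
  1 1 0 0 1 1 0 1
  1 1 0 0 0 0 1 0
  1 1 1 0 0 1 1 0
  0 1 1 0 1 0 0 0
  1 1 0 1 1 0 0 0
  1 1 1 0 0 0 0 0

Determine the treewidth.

3

A width-3 tree decomposition is:
Bags: B1 = {a, b, e, g}  B2 = {a, b, c, e}  B3 = {a, b, c, h}  B4 = {a, b, d, g}  B5 = {b, c, e, f}
Tree: B1–B2, B2–B3, B1–B4, B2–B5
The largest bag has 4 vertices, giving width 3; this decomposition certifies tw(G) ≤ 3. On the other hand G contains the 4-clique {a, b, d, g}. A clique must lie in a single bag of any decomposition, so no decomposition can have width below 3. Therefore the treewidth is 3.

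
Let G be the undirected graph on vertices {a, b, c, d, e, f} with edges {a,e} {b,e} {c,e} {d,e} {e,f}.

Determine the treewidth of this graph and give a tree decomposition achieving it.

Each bag holds 2 vertices, so the decomposition has width 1, which upper-bounds the treewidth. Any graph with an edge has treewidth ≥ 1, and G has the edge f–e. Hence tw(G) = 1 exactly.

Treewidth 1.
One optimal decomposition is:
Bags: B1 = {e, f}  B2 = {d, e}  B3 = {a, e}  B4 = {c, e}  B5 = {b, e}
Tree: B1–B2, B2–B3, B3–B4, B1–B5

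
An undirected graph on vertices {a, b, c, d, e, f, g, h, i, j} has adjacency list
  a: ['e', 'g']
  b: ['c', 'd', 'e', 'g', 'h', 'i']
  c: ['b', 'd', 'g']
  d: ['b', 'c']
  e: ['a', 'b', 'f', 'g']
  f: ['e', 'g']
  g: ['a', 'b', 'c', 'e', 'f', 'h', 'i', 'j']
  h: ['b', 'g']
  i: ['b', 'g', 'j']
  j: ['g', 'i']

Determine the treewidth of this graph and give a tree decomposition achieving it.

Each bag holds 3 vertices, so the decomposition has width 2, which upper-bounds the treewidth. For the lower bound, the 3 vertices {b, c, d} are pairwise adjacent, and any tree decomposition puts a clique entirely inside one bag — forcing width ≥ 2. Hence tw(G) = 2 exactly.

Treewidth 2.
One optimal decomposition is:
Bags: B1 = {b, e, g}  B2 = {b, c, g}  B3 = {e, f, g}  B4 = {b, g, i}  B5 = {b, g, h}  B6 = {g, i, j}  B7 = {b, c, d}  B8 = {a, e, g}
Tree: B1–B2, B1–B3, B2–B4, B1–B5, B4–B6, B2–B7, B3–B8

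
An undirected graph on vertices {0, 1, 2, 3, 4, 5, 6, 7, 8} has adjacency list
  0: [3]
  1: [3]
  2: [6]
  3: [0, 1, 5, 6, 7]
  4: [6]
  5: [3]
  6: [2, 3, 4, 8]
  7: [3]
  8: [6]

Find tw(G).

1

A width-1 tree decomposition is:
Bags: B1 = {0, 3}  B2 = {1, 3}  B3 = {3, 7}  B4 = {3, 6}  B5 = {3, 5}  B6 = {2, 6}  B7 = {4, 6}  B8 = {6, 8}
Tree: B1–B2, B2–B3, B2–B4, B2–B5, B4–B6, B6–B7, B4–B8
Every bag has size at most 2, so the width is 2 − 1 = 1 and tw(G) ≤ 1. Since G has at least one edge (e.g. 0–3), it is not an edgeless graph, so tw(G) ≥ 1. The upper and lower bounds meet at 1, so that is the treewidth.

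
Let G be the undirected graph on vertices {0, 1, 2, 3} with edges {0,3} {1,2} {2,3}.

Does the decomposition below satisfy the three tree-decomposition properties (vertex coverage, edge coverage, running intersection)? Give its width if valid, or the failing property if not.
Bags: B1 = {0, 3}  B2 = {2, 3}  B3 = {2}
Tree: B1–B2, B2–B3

No — vertex 1 appears in no bag.

A tree decomposition must satisfy three properties: every vertex lies in some bag; for every edge, both endpoints lie together in some bag; and for every vertex, the bags containing it form a connected subtree. Here vertex 1 appears in no bag, so the decomposition is invalid.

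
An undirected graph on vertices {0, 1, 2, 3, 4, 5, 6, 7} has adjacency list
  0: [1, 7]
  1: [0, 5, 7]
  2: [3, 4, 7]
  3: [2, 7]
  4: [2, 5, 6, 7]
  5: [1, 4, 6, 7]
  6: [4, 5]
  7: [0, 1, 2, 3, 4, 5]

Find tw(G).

A width-2 tree decomposition is:
Bags: B1 = {4, 5, 6}  B2 = {4, 5, 7}  B3 = {2, 4, 7}  B4 = {1, 5, 7}  B5 = {2, 3, 7}  B6 = {0, 1, 7}
Tree: B1–B2, B2–B3, B2–B4, B3–B5, B4–B6
Every bag has size at most 3, so the width is 3 − 1 = 2 and tw(G) ≤ 2. For the lower bound, the 3 vertices {4, 5, 6} are pairwise adjacent, and any tree decomposition puts a clique entirely inside one bag — forcing width ≥ 2. Hence tw(G) = 2 exactly.

2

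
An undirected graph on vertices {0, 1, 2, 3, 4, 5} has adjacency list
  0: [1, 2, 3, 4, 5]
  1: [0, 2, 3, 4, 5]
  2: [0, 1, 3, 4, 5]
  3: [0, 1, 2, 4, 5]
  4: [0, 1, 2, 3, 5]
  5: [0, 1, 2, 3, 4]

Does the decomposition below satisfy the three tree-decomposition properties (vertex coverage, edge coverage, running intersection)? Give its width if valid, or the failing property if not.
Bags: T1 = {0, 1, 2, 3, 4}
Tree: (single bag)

A tree decomposition must satisfy three properties: every vertex lies in some bag; for every edge, both endpoints lie together in some bag; and for every vertex, the bags containing it form a connected subtree. Here vertex 5 appears in no bag, so the decomposition is invalid.

No — vertex 5 appears in no bag.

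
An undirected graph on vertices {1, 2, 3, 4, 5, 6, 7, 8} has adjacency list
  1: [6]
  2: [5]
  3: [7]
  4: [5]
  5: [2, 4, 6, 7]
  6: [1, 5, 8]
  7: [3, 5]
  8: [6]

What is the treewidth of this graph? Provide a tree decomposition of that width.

Treewidth 1.
Bags: B1 = {5, 6}  B2 = {2, 5}  B3 = {1, 6}  B4 = {6, 8}  B5 = {5, 7}  B6 = {4, 5}  B7 = {3, 7}
Tree: B1–B2, B1–B3, B3–B4, B2–B5, B2–B6, B5–B7

Each bag holds 2 vertices, so the decomposition has width 1, which upper-bounds the treewidth. Any graph with an edge has treewidth ≥ 1, and G has the edge 6–5. Hence tw(G) = 1 exactly.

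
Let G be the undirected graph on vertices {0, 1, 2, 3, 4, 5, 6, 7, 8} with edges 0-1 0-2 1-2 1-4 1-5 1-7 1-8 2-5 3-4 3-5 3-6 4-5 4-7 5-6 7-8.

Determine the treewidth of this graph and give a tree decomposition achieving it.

Treewidth 2.
One optimal decomposition is:
Bags: B1 = {1, 4, 7}  B2 = {1, 4, 5}  B3 = {1, 7, 8}  B4 = {1, 2, 5}  B5 = {3, 4, 5}  B6 = {0, 1, 2}  B7 = {3, 5, 6}
Tree: B1–B2, B1–B3, B2–B4, B2–B5, B4–B6, B5–B7

Each bag holds 3 vertices, so the decomposition has width 2, which upper-bounds the treewidth. On the other hand G contains the 3-clique {1, 7, 8}. A clique must lie in a single bag of any decomposition, so no decomposition can have width below 2. Hence tw(G) = 2 exactly.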